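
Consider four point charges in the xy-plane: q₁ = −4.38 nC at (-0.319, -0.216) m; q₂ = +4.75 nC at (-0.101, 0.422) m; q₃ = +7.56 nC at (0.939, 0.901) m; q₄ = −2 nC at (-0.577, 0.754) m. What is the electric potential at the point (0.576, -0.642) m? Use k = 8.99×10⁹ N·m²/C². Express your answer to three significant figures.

Electric potential is a scalar, so the contributions from each charge add algebraically: V = Σ kqᵢ/rᵢ.
Distances from the field point to each charge: r₁ = 0.991 m, r₂ = 1.26 m, r₃ = 1.59 m, r₄ = 1.81 m.
V = k[(-4.38×10⁻⁹)/(0.991) + (4.75×10⁻⁹)/(1.26) + (7.56×10⁻⁹)/(1.59) + (-2.00×10⁻⁹)/(1.81)] = 27.1 V.

27.1 V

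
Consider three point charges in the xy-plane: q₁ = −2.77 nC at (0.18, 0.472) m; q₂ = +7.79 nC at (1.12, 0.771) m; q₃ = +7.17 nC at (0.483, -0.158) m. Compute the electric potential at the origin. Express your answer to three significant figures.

129 V

Electric potential is a scalar, so the contributions from each charge add algebraically: V = Σ kqᵢ/rᵢ.
Distances from the field point to each charge: r₁ = 0.505 m, r₂ = 1.36 m, r₃ = 0.508 m.
V = k[(-2.77×10⁻⁹)/(0.505) + (7.79×10⁻⁹)/(1.36) + (7.17×10⁻⁹)/(0.508)] = 129 V.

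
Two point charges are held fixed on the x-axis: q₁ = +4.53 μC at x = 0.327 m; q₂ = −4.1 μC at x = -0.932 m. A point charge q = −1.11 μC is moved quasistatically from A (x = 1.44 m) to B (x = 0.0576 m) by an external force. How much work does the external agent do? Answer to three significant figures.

For quasistatic motion the external work equals the change in potential energy: W_ext = qΔV = q(V_B − V_A).
At A: distances to the source charges are 1.11 m, 2.37 m; V_A = Σ kqᵢ/rᵢ = 2.11×10⁴ V.
At B: distances to the source charges are 0.269 m, 0.990 m; V_B = Σ kqᵢ/rᵢ = 1.14×10⁵ V.
ΔV = V_B − V_A = 9.29×10⁴ V.
W_ext = qΔV = (-1.11×10⁻⁶ C)(9.29×10⁴ V) = -0.103 J.

-0.103 J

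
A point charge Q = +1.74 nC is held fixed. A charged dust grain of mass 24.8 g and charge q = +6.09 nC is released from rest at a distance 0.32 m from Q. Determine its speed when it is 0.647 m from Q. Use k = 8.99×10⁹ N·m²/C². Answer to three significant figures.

Only the electrostatic force acts, so mechanical energy is conserved: ½mv² = U₁ − U₂ = kQq(1/r₁ − 1/r₂).
U₁ − U₂ = (8.99×10⁹ N·m²/C²)(1.74×10⁻⁹ C)(6.09×10⁻⁹ C)(1/0.320 − 1/0.647) = 1.50×10⁻⁷ J.
v = √(2·1.50×10⁻⁷/0.0248) = 3.48×10⁻³ m/s.

3.48×10⁻³ m/s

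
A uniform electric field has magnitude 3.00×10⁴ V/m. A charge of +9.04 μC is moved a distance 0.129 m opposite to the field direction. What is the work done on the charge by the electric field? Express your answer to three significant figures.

-0.0350 J

The potential change for a displacement 0.129 m opposite to the field direction is ΔV = +Ed = 3870 V.
W_field = −qΔV = -0.0350 J.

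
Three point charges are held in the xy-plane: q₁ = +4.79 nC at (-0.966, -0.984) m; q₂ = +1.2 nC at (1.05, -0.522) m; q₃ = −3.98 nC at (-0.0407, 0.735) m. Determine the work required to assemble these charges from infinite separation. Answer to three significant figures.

The assembly work is the sum of pairwise potential energies, U = Σ_{i<j} kqᵢqⱼ/rᵢⱼ.
Pair separations: r₁₂ = 2.07 m, r₁₃ = 1.95 m, r₂₃ = 1.66 m.
U = (2.50×10⁻⁸) + (-8.78×10⁻⁸) + (-2.58×10⁻⁸) = -8.86×10⁻⁸ J.

-8.86×10⁻⁸ J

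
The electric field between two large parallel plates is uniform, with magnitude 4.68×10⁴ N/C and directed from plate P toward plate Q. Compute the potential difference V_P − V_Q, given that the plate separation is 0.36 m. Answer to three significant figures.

1.68×10⁴ V

In a uniform field, potential decreases in the direction of E: ΔV = −E·d for a displacement d parallel to E.
Going from Q to P is a displacement of 0.36 m opposite to the field, so V_P − V_Q = +Ed = 1.68×10⁴ V.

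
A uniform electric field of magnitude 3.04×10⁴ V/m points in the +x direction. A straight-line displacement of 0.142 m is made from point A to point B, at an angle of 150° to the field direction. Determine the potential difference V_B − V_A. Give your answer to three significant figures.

3740 V

Only the component of displacement along E changes the potential: ΔV = −E·d·cosθ.
ΔV = −(3.04×10⁴ V/m)(0.142 m)cos150° = 3740 V.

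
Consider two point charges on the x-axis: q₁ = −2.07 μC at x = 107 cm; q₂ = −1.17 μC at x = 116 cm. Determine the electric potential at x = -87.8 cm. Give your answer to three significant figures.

The total potential is the scalar sum of each charge's contribution, V = Σ kqᵢ/rᵢ.
Distances from the field point to each charge: r₁ = 1.95 m, r₂ = 2.04 m.
V = k[(-2.07×10⁻⁶)/(1.95) + (-1.17×10⁻⁶)/(2.04)] = -1.47×10⁴ V.

-1.47×10⁴ V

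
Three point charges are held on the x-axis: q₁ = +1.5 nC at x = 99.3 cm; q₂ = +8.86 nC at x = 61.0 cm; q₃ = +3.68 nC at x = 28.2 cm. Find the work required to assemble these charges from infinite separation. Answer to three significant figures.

1.28×10⁻⁶ J

The assembly work is the sum of pairwise potential energies, U = Σ_{i<j} kqᵢqⱼ/rᵢⱼ.
Pair separations: r₁₂ = 0.383 m, r₁₃ = 0.711 m, r₂₃ = 0.328 m.
U = (3.12×10⁻⁷) + (6.98×10⁻⁸) + (8.94×10⁻⁷) = 1.28×10⁻⁶ J.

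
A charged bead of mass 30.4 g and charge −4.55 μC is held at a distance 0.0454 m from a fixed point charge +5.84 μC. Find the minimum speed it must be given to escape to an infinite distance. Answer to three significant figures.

To just escape, total mechanical energy must reach zero at infinity: ½mv²_min + U = 0, so ½mv²_min = −U = |kQq|/r.
|U| = |kQq|/r = (8.99×10⁹ N·m²/C²)(5.84×10⁻⁶)(4.55×10⁻⁶)/(0.0454) = 5.26 J.
v_min = √(2|U|/m) = √(2·5.26/0.0304) = 18.6 m/s.

18.6 m/s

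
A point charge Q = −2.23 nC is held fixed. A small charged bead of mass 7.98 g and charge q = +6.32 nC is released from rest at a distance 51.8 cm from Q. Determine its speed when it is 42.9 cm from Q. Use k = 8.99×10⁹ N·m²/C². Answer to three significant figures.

3.57×10⁻³ m/s

Only the electrostatic force acts, so mechanical energy is conserved: ½mv² = U₁ − U₂ = kQq(1/r₁ − 1/r₂).
U₁ − U₂ = (8.99×10⁹ N·m²/C²)(-2.23×10⁻⁹ C)(6.32×10⁻⁹ C)(1/0.518 − 1/0.429) = 5.07×10⁻⁸ J.
v = √(2·5.07×10⁻⁸/7.98×10⁻³) = 3.57×10⁻³ m/s.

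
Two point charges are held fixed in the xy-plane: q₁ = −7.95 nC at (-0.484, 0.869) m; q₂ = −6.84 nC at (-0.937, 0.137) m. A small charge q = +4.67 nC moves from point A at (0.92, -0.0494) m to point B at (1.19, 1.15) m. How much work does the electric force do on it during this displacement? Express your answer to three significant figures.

The work done by the electric force is W_field = −ΔU = −q(V_B − V_A) = q(V_A − V_B).
At A: distances to the source charges are 1.68 m, 1.87 m; V_A = Σ kqᵢ/rᵢ = -75.5 V.
At B: distances to the source charges are 1.70 m, 2.36 m; V_B = Σ kqᵢ/rᵢ = -68.2 V.
ΔV = V_B − V_A = 7.34 V.
W_field = −qΔV = −(4.67×10⁻⁹ C)(7.34 V) = -3.43×10⁻⁸ J.

-3.43×10⁻⁸ J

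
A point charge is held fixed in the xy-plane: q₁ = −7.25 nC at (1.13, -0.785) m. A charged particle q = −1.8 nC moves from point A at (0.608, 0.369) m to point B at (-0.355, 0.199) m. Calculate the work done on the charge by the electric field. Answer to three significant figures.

2.68×10⁻⁸ J

The work done by the electric force is W_field = −ΔU = −q(V_B − V_A) = q(V_A − V_B).
At A: distance to the source charge is 1.27 m; V_A = kq₁/r = -51.5 V.
At B: distance to the source charge is 1.78 m; V_B = kq₁/r = -36.6 V.
ΔV = V_B − V_A = 14.9 V.
W_field = −qΔV = −(-1.80×10⁻⁹ C)(14.9 V) = 2.68×10⁻⁸ J.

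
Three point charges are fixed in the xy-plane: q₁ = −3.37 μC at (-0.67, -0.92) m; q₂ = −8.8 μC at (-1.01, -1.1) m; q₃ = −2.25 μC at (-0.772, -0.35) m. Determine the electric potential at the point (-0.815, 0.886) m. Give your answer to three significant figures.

Electric potential is a scalar, so the contributions from each charge add algebraically: V = Σ kqᵢ/rᵢ.
Distances from the field point to each charge: r₁ = 1.81 m, r₂ = 2.00 m, r₃ = 1.24 m.
V = k[(-3.37×10⁻⁶)/(1.81) + (-8.80×10⁻⁶)/(2.00) + (-2.25×10⁻⁶)/(1.24)] = -7.27×10⁴ V.

-7.27×10⁴ V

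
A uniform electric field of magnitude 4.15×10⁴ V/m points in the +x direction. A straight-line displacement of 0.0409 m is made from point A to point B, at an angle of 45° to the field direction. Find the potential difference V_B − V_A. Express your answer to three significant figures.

Only the component of displacement along E changes the potential: ΔV = −E·d·cosθ.
ΔV = −(4.15×10⁴ V/m)(0.0409 m)cos45° = -1200 V.

-1200 V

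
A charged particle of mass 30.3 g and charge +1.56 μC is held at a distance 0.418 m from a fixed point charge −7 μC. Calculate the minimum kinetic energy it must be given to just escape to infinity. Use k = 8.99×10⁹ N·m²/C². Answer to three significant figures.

0.235 J

To just escape, total mechanical energy must reach zero at infinity: ½mv²_min + U = 0, so ½mv²_min = −U = |kQq|/r.
|U| = |kQq|/r = (8.99×10⁹ N·m²/C²)(7.00×10⁻⁶)(1.56×10⁻⁶)/(0.418) = 0.235 J.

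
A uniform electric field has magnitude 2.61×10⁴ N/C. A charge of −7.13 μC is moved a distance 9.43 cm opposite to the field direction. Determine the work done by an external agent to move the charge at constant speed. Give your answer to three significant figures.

-0.0175 J

The potential change for a displacement 9.43 cm opposite to the field direction is ΔV = +Ed = 2460 V.
W_ext = qΔV = -0.0175 J.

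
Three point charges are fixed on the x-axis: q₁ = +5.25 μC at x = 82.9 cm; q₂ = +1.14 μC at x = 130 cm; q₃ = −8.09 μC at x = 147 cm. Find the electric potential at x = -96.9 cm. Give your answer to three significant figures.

Electric potential is a scalar, so the contributions from each charge add algebraically: V = Σ kqᵢ/rᵢ.
Distances from the field point to each charge: r₁ = 1.80 m, r₂ = 2.27 m, r₃ = 2.44 m.
V = k[(5.25×10⁻⁶)/(1.80) + (1.14×10⁻⁶)/(2.27) + (-8.09×10⁻⁶)/(2.44)] = 948 V.

948 V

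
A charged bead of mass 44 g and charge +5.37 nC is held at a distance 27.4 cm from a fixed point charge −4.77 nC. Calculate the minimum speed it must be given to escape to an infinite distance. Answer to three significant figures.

6.18×10⁻³ m/s

To just escape, total mechanical energy must reach zero at infinity: ½mv²_min + U = 0, so ½mv²_min = −U = |kQq|/r.
|U| = |kQq|/r = (8.99×10⁹ N·m²/C²)(4.77×10⁻⁹)(5.37×10⁻⁹)/(0.274) = 8.40×10⁻⁷ J.
v_min = √(2|U|/m) = √(2·8.40×10⁻⁷/0.0440) = 6.18×10⁻³ m/s.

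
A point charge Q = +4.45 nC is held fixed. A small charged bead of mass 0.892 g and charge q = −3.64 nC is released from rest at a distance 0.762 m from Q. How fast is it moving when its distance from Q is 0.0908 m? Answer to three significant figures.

Only the electrostatic force acts, so mechanical energy is conserved: ½mv² = U₁ − U₂ = kQq(1/r₁ − 1/r₂).
U₁ − U₂ = (8.99×10⁹ N·m²/C²)(4.45×10⁻⁹ C)(-3.64×10⁻⁹ C)(1/0.762 − 1/0.0908) = 1.41×10⁻⁶ J.
v = √(2·1.41×10⁻⁶/8.92×10⁻⁴) = 0.0563 m/s.

0.0563 m/s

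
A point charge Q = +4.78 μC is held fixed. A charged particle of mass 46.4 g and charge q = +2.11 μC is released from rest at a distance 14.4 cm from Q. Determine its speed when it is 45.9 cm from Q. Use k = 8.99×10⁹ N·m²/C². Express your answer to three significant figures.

Only the electrostatic force acts, so mechanical energy is conserved: ½mv² = U₁ − U₂ = kQq(1/r₁ − 1/r₂).
U₁ − U₂ = (8.99×10⁹ N·m²/C²)(4.78×10⁻⁶ C)(2.11×10⁻⁶ C)(1/0.144 − 1/0.459) = 0.432 J.
v = √(2·0.432/0.0464) = 4.32 m/s.

4.32 m/s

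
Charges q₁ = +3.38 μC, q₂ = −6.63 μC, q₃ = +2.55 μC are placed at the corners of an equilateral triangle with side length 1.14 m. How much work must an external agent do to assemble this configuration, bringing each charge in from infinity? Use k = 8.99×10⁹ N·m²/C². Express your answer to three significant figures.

The work to assemble the configuration equals its total potential energy, U = Σ kqᵢqⱼ/rᵢⱼ over all pairs.
All three pair separations equal the side length, 1.14 m.
U = (-0.177) + (0.0680) + (-0.133) = -0.242 J.

-0.242 J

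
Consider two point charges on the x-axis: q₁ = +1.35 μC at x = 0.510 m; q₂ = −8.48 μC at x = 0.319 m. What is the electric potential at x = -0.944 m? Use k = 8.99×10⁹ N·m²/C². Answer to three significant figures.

The total potential is the scalar sum of each charge's contribution, V = Σ kqᵢ/rᵢ.
Distances from the field point to each charge: r₁ = 1.45 m, r₂ = 1.26 m.
V = k[(1.35×10⁻⁶)/(1.45) + (-8.48×10⁻⁶)/(1.26)] = -5.20×10⁴ V.

-5.20×10⁴ V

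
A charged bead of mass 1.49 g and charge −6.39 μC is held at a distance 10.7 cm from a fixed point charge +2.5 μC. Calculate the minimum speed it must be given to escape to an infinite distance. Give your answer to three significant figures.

42.4 m/s

To just escape, total mechanical energy must reach zero at infinity: ½mv²_min + U = 0, so ½mv²_min = −U = |kQq|/r.
|U| = |kQq|/r = (8.99×10⁹ N·m²/C²)(2.50×10⁻⁶)(6.39×10⁻⁶)/(0.107) = 1.34 J.
v_min = √(2|U|/m) = √(2·1.34/1.49×10⁻³) = 42.4 m/s.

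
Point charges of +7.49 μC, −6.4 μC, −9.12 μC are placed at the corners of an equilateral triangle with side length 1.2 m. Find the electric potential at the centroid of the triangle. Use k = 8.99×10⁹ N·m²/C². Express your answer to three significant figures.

Electric potential is a scalar, so the contributions from each charge add algebraically: V = Σ kqᵢ/rᵢ.
The distance from each vertex to the centroid is a/√3 = 0.693 m.
V = k[(7.49×10⁻⁶)/(0.693) + (-6.40×10⁻⁶)/(0.693) + (-9.12×10⁻⁶)/(0.693)] = -1.04×10⁵ V.

-1.04×10⁵ V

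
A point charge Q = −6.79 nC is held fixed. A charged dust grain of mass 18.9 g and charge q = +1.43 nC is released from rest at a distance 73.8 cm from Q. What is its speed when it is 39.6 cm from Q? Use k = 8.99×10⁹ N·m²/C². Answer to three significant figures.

Only the electrostatic force acts, so mechanical energy is conserved: ½mv² = U₁ − U₂ = kQq(1/r₁ − 1/r₂).
U₁ − U₂ = (8.99×10⁹ N·m²/C²)(-6.79×10⁻⁹ C)(1.43×10⁻⁹ C)(1/0.738 − 1/0.396) = 1.02×10⁻⁷ J.
v = √(2·1.02×10⁻⁷/0.0189) = 3.29×10⁻³ m/s.

3.29×10⁻³ m/s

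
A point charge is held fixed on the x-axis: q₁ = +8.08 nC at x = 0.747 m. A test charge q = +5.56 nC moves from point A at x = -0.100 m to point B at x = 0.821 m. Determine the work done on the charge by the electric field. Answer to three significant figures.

The work done by the electric force is W_field = −ΔU = −q(V_B − V_A) = q(V_A − V_B).
At A: distance to the source charge is 0.847 m; V_A = kq₁/r = 85.8 V.
At B: distance to the source charge is 0.0740 m; V_B = kq₁/r = 982 V.
ΔV = V_B − V_A = 896 V.
W_field = −qΔV = −(5.56×10⁻⁹ C)(896 V) = -4.98×10⁻⁶ J.

-4.98×10⁻⁶ J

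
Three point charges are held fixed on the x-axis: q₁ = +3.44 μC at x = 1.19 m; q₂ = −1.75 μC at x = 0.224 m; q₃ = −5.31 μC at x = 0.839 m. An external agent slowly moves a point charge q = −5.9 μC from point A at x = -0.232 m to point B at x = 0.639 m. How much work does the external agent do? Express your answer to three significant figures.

For quasistatic motion the external work equals the change in potential energy: W_ext = qΔV = q(V_B − V_A).
At A: distances to the source charges are 1.42 m, 0.456 m, 1.07 m; V_A = Σ kqᵢ/rᵢ = -5.73×10⁴ V.
At B: distances to the source charges are 0.551 m, 0.415 m, 0.200 m; V_B = Σ kqᵢ/rᵢ = -2.20×10⁵ V.
ΔV = V_B − V_A = -1.63×10⁵ V.
W_ext = qΔV = (-5.90×10⁻⁶ C)(-1.63×10⁵ V) = 0.963 J.

0.963 J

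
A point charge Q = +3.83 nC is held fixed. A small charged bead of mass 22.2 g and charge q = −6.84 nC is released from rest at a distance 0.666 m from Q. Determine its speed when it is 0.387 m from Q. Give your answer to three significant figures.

4.79×10⁻³ m/s

Only the electrostatic force acts, so mechanical energy is conserved: ½mv² = U₁ − U₂ = kQq(1/r₁ − 1/r₂).
U₁ − U₂ = (8.99×10⁹ N·m²/C²)(3.83×10⁻⁹ C)(-6.84×10⁻⁹ C)(1/0.666 − 1/0.387) = 2.55×10⁻⁷ J.
v = √(2·2.55×10⁻⁷/0.0222) = 4.79×10⁻³ m/s.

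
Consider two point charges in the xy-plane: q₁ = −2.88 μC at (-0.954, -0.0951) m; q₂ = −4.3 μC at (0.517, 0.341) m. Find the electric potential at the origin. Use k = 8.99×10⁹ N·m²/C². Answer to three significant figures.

-8.94×10⁴ V

Electric potential is a scalar, so the contributions from each charge add algebraically: V = Σ kqᵢ/rᵢ.
Distances from the field point to each charge: r₁ = 0.959 m, r₂ = 0.619 m.
V = k[(-2.88×10⁻⁶)/(0.959) + (-4.30×10⁻⁶)/(0.619)] = -8.94×10⁴ V.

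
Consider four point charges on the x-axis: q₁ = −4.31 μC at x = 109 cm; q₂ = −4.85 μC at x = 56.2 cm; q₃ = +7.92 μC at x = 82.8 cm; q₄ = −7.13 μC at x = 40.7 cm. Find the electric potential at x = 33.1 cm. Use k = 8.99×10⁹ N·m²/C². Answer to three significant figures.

The total potential is the scalar sum of each charge's contribution, V = Σ kqᵢ/rᵢ.
Distances from the field point to each charge: r₁ = 0.759 m, r₂ = 0.231 m, r₃ = 0.497 m, r₄ = 0.0760 m.
V = k[(-4.31×10⁻⁶)/(0.759) + (-4.85×10⁻⁶)/(0.231) + (7.92×10⁻⁶)/(0.497) + (-7.13×10⁻⁶)/(0.0760)] = -9.40×10⁵ V.

-9.40×10⁵ V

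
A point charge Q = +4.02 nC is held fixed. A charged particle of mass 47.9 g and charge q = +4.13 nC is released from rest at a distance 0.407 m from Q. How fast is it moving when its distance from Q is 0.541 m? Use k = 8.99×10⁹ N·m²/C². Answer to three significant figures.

Only the electrostatic force acts, so mechanical energy is conserved: ½mv² = U₁ − U₂ = kQq(1/r₁ − 1/r₂).
U₁ − U₂ = (8.99×10⁹ N·m²/C²)(4.02×10⁻⁹ C)(4.13×10⁻⁹ C)(1/0.407 − 1/0.541) = 9.08×10⁻⁸ J.
v = √(2·9.08×10⁻⁸/0.0479) = 1.95×10⁻³ m/s.

1.95×10⁻³ m/s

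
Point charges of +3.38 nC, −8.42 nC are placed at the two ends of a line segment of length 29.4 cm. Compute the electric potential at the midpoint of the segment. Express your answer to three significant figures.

-308 V

Electric potential is a scalar, so the contributions from each charge add algebraically: V = Σ kqᵢ/rᵢ.
Each charge is 0.147 m from the midpoint.
V = k[(3.38×10⁻⁹)/(0.147) + (-8.42×10⁻⁹)/(0.147)] = -308 V.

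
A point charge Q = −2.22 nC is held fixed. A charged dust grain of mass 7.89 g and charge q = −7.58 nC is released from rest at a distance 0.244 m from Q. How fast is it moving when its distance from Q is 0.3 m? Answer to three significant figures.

5.42×10⁻³ m/s

Only the electrostatic force acts, so mechanical energy is conserved: ½mv² = U₁ − U₂ = kQq(1/r₁ − 1/r₂).
U₁ − U₂ = (8.99×10⁹ N·m²/C²)(-2.22×10⁻⁹ C)(-7.58×10⁻⁹ C)(1/0.244 − 1/0.300) = 1.16×10⁻⁷ J.
v = √(2·1.16×10⁻⁷/7.89×10⁻³) = 5.42×10⁻³ m/s.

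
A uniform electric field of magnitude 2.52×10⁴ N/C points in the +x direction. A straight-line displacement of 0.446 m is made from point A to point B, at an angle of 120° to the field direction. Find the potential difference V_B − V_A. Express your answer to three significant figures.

Only the component of displacement along E changes the potential: ΔV = −E·d·cosθ.
ΔV = −(2.52×10⁴ V/m)(0.446 m)cos120° = 5620 V.

5620 V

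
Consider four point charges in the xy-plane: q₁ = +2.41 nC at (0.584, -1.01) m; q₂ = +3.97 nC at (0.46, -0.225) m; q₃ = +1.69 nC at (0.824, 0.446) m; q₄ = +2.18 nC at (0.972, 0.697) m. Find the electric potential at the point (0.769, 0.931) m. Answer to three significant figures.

Electric potential is a scalar, so the contributions from each charge add algebraically: V = Σ kqᵢ/rᵢ.
Distances from the field point to each charge: r₁ = 1.95 m, r₂ = 1.20 m, r₃ = 0.488 m, r₄ = 0.310 m.
V = k[(2.41×10⁻⁹)/(1.95) + (3.97×10⁻⁹)/(1.20) + (1.69×10⁻⁹)/(0.488) + (2.18×10⁻⁹)/(0.310)] = 135 V.

135 V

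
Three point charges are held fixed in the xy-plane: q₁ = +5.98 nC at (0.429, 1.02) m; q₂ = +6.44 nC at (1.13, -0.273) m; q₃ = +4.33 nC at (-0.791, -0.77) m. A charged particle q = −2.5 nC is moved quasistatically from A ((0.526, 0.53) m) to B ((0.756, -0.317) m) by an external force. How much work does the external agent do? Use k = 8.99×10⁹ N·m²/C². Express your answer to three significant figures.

-7.67×10⁻⁸ J

For quasistatic motion the external work equals the change in potential energy: W_ext = qΔV = q(V_B − V_A).
At A: distances to the source charges are 0.500 m, 1.00 m, 1.85 m; V_A = Σ kqᵢ/rᵢ = 186 V.
At B: distances to the source charges are 1.38 m, 0.377 m, 1.61 m; V_B = Σ kqᵢ/rᵢ = 217 V.
ΔV = V_B − V_A = 30.7 V.
W_ext = qΔV = (-2.50×10⁻⁹ C)(30.7 V) = -7.67×10⁻⁸ J.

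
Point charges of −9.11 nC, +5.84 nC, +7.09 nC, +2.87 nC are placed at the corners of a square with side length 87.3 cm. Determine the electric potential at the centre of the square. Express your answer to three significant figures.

Electric potential is a scalar, so the contributions from each charge add algebraically: V = Σ kqᵢ/rᵢ.
The distance from each corner to the centre is a√2/2 = 0.617 m.
V = k[(-9.11×10⁻⁹)/(0.617) + (5.84×10⁻⁹)/(0.617) + (7.09×10⁻⁹)/(0.617) + (2.87×10⁻⁹)/(0.617)] = 97.4 V.

97.4 V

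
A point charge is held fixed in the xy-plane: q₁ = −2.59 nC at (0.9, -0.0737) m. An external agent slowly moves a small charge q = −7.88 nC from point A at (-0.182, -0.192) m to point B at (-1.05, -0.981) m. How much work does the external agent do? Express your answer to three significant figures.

-8.33×10⁻⁸ J

For quasistatic motion the external work equals the change in potential energy: W_ext = qΔV = q(V_B − V_A).
At A: distance to the source charge is 1.09 m; V_A = kq₁/r = -21.4 V.
At B: distance to the source charge is 2.15 m; V_B = kq₁/r = -10.8 V.
ΔV = V_B − V_A = 10.6 V.
W_ext = qΔV = (-7.88×10⁻⁹ C)(10.6 V) = -8.33×10⁻⁸ J.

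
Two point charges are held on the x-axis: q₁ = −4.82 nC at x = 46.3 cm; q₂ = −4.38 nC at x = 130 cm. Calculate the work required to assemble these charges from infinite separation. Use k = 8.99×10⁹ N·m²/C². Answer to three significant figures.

2.27×10⁻⁷ J

The assembly work is the sum of pairwise potential energies, U = Σ_{i<j} kqᵢqⱼ/rᵢⱼ.
Pair separations: r₁₂ = 0.837 m.
U = (2.27×10⁻⁷) = 2.27×10⁻⁷ J.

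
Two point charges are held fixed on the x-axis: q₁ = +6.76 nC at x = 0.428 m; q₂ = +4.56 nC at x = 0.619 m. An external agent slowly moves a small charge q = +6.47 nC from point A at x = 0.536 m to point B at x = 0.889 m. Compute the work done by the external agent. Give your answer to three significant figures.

-5.00×10⁻⁶ J

For quasistatic motion the external work equals the change in potential energy: W_ext = qΔV = q(V_B − V_A).
At A: distances to the source charges are 0.108 m, 0.0830 m; V_A = Σ kqᵢ/rᵢ = 1060 V.
At B: distances to the source charges are 0.461 m, 0.270 m; V_B = Σ kqᵢ/rᵢ = 284 V.
ΔV = V_B − V_A = -773 V.
W_ext = qΔV = (6.47×10⁻⁹ C)(-773 V) = -5.00×10⁻⁶ J.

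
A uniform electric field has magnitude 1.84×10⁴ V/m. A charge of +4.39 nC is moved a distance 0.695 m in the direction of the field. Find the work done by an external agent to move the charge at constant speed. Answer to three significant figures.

-5.61×10⁻⁵ J

The potential change for a displacement 0.695 m in the direction of the field is ΔV = −Ed = -1.28×10⁴ V.
W_ext = qΔV = -5.61×10⁻⁵ J.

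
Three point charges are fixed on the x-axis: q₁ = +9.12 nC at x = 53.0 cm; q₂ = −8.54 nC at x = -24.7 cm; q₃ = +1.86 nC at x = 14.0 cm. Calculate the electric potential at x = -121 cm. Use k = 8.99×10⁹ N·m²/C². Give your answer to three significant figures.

-20.2 V

The total potential is the scalar sum of each charge's contribution, V = Σ kqᵢ/rᵢ.
Distances from the field point to each charge: r₁ = 1.74 m, r₂ = 0.963 m, r₃ = 1.35 m.
V = k[(9.12×10⁻⁹)/(1.74) + (-8.54×10⁻⁹)/(0.963) + (1.86×10⁻⁹)/(1.35)] = -20.2 V.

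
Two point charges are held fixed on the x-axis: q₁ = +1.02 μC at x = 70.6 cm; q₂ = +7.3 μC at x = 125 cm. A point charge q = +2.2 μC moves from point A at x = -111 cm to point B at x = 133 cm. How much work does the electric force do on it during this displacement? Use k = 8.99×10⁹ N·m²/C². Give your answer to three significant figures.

-1.76 J

The work done by the electric force is W_field = −ΔU = −q(V_B − V_A) = q(V_A − V_B).
At A: distances to the source charges are 1.82 m, 2.36 m; V_A = Σ kqᵢ/rᵢ = 3.29×10⁴ V.
At B: distances to the source charges are 0.624 m, 0.0800 m; V_B = Σ kqᵢ/rᵢ = 8.35×10⁵ V.
ΔV = V_B − V_A = 8.02×10⁵ V.
W_field = −qΔV = −(2.20×10⁻⁶ C)(8.02×10⁵ V) = -1.76 J.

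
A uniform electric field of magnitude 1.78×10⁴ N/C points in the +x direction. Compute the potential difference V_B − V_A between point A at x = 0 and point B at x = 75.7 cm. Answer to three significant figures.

-1.35×10⁴ V

In a uniform field, potential decreases in the direction of E: V_B − V_A = −E·Δx.
V_B − V_A = −(1.78×10⁴ V/m)(0.757 m) = -1.35×10⁴ V.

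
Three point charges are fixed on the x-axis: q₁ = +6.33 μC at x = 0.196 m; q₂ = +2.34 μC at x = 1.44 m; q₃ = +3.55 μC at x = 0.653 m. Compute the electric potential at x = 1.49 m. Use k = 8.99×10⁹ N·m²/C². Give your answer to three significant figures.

The total potential is the scalar sum of each charge's contribution, V = Σ kqᵢ/rᵢ.
Distances from the field point to each charge: r₁ = 1.29 m, r₂ = 0.0500 m, r₃ = 0.837 m.
V = k[(6.33×10⁻⁶)/(1.29) + (2.34×10⁻⁶)/(0.0500) + (3.55×10⁻⁶)/(0.837)] = 5.03×10⁵ V.

5.03×10⁵ V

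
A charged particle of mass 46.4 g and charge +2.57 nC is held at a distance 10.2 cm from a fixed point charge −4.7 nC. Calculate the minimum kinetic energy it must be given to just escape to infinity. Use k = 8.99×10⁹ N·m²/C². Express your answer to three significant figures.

1.06×10⁻⁶ J

To just escape, total mechanical energy must reach zero at infinity: ½mv²_min + U = 0, so ½mv²_min = −U = |kQq|/r.
|U| = |kQq|/r = (8.99×10⁹ N·m²/C²)(4.70×10⁻⁹)(2.57×10⁻⁹)/(0.102) = 1.06×10⁻⁶ J.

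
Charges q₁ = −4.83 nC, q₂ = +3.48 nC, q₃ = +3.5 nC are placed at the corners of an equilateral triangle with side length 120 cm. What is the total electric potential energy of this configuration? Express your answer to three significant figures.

-1.61×10⁻⁷ J

The assembly work is the sum of pairwise potential energies, U = Σ_{i<j} kqᵢqⱼ/rᵢⱼ.
All three pair separations equal the side length, 1.20 m.
U = (-1.26×10⁻⁷) + (-1.27×10⁻⁷) + (9.12×10⁻⁸) = -1.61×10⁻⁷ J.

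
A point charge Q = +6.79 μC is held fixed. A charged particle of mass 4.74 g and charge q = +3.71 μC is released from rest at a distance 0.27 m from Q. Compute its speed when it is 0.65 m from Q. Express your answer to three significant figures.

Only the electrostatic force acts, so mechanical energy is conserved: ½mv² = U₁ − U₂ = kQq(1/r₁ − 1/r₂).
U₁ − U₂ = (8.99×10⁹ N·m²/C²)(6.79×10⁻⁶ C)(3.71×10⁻⁶ C)(1/0.270 − 1/0.650) = 0.490 J.
v = √(2·0.490/4.74×10⁻³) = 14.4 m/s.

14.4 m/s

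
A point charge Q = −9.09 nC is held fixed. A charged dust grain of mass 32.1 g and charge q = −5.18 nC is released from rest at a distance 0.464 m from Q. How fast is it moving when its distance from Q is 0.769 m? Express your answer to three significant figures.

Only the electrostatic force acts, so mechanical energy is conserved: ½mv² = U₁ − U₂ = kQq(1/r₁ − 1/r₂).
U₁ − U₂ = (8.99×10⁹ N·m²/C²)(-9.09×10⁻⁹ C)(-5.18×10⁻⁹ C)(1/0.464 − 1/0.769) = 3.62×10⁻⁷ J.
v = √(2·3.62×10⁻⁷/0.0321) = 4.75×10⁻³ m/s.

4.75×10⁻³ m/s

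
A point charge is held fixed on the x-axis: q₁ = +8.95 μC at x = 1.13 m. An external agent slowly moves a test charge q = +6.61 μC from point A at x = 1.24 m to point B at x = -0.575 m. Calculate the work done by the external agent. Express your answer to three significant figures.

For quasistatic motion the external work equals the change in potential energy: W_ext = qΔV = q(V_B − V_A).
At A: distance to the source charge is 0.110 m; V_A = kq₁/r = 7.31×10⁵ V.
At B: distance to the source charge is 1.70 m; V_B = kq₁/r = 4.72×10⁴ V.
ΔV = V_B − V_A = -6.84×10⁵ V.
W_ext = qΔV = (6.61×10⁻⁶ C)(-6.84×10⁵ V) = -4.52 J.

-4.52 J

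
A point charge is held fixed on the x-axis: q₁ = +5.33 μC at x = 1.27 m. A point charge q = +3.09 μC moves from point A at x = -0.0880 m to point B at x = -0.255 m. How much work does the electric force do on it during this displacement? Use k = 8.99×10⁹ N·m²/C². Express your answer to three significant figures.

0.0119 J

The work done by the electric force is W_field = −ΔU = −q(V_B − V_A) = q(V_A − V_B).
At A: distance to the source charge is 1.36 m; V_A = kq₁/r = 3.53×10⁴ V.
At B: distance to the source charge is 1.52 m; V_B = kq₁/r = 3.14×10⁴ V.
ΔV = V_B − V_A = -3860 V.
W_field = −qΔV = −(3.09×10⁻⁶ C)(-3860 V) = 0.0119 J.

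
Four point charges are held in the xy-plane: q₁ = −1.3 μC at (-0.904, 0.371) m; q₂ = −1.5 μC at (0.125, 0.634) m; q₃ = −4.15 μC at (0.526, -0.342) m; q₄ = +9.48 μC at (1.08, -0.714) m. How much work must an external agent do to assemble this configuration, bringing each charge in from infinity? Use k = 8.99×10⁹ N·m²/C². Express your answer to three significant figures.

The assembly work is the sum of pairwise potential energies, U = Σ_{i<j} kqᵢqⱼ/rᵢⱼ.
Pair separations: r₁₂ = 1.06 m, r₁₃ = 1.60 m, r₁₄ = 2.26 m, r₂₃ = 1.06 m, r₂₄ = 1.65 m, r₃₄ = 0.667 m.
Summing all 6 pair terms gives U = -0.556 J.

-0.556 J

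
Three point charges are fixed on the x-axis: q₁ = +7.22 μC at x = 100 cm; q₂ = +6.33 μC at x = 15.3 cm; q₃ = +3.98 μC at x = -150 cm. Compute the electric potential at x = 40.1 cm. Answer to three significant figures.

The total potential is the scalar sum of each charge's contribution, V = Σ kqᵢ/rᵢ.
Distances from the field point to each charge: r₁ = 0.599 m, r₂ = 0.248 m, r₃ = 1.90 m.
V = k[(7.22×10⁻⁶)/(0.599) + (6.33×10⁻⁶)/(0.248) + (3.98×10⁻⁶)/(1.90)] = 3.57×10⁵ V.

3.57×10⁵ V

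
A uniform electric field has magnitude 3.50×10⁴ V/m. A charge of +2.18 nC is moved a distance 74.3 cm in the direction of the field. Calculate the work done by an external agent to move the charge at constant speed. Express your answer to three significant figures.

-5.67×10⁻⁵ J

The potential change for a displacement 74.3 cm in the direction of the field is ΔV = −Ed = -2.60×10⁴ V.
W_ext = qΔV = -5.67×10⁻⁵ J.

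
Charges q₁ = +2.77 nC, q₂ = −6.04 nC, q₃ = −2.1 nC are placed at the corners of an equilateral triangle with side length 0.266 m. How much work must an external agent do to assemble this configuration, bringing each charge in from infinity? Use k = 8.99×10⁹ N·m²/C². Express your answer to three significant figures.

The work to assemble the configuration equals its total potential energy, U = Σ kqᵢqⱼ/rᵢⱼ over all pairs.
All three pair separations equal the side length, 0.266 m.
U = (-5.65×10⁻⁷) + (-1.97×10⁻⁷) + (4.29×10⁻⁷) = -3.33×10⁻⁷ J.

-3.33×10⁻⁷ J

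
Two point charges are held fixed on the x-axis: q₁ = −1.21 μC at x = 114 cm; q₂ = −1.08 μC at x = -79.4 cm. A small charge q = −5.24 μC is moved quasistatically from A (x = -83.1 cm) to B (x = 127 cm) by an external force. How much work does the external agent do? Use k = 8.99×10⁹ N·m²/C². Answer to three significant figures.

For quasistatic motion the external work equals the change in potential energy: W_ext = qΔV = q(V_B − V_A).
At A: distances to the source charges are 1.97 m, 0.0370 m; V_A = Σ kqᵢ/rᵢ = -2.68×10⁵ V.
At B: distances to the source charges are 0.130 m, 2.06 m; V_B = Σ kqᵢ/rᵢ = -8.84×10⁴ V.
ΔV = V_B − V_A = 1.80×10⁵ V.
W_ext = qΔV = (-5.24×10⁻⁶ C)(1.80×10⁵ V) = -0.941 J.

-0.941 J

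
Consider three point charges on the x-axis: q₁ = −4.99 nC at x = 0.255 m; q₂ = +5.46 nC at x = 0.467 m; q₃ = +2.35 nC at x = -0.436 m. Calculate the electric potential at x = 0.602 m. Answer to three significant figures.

Electric potential is a scalar, so the contributions from each charge add algebraically: V = Σ kqᵢ/rᵢ.
Distances from the field point to each charge: r₁ = 0.347 m, r₂ = 0.135 m, r₃ = 1.04 m.
V = k[(-4.99×10⁻⁹)/(0.347) + (5.46×10⁻⁹)/(0.135) + (2.35×10⁻⁹)/(1.04)] = 255 V.

255 V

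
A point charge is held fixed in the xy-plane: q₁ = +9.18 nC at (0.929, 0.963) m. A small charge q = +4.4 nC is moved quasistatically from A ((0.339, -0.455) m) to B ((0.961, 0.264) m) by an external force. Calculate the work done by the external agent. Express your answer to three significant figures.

For quasistatic motion the external work equals the change in potential energy: W_ext = qΔV = q(V_B − V_A).
At A: distance to the source charge is 1.54 m; V_A = kq₁/r = 53.7 V.
At B: distance to the source charge is 0.700 m; V_B = kq₁/r = 118 V.
ΔV = V_B − V_A = 64.2 V.
W_ext = qΔV = (4.40×10⁻⁹ C)(64.2 V) = 2.83×10⁻⁷ J.

2.83×10⁻⁷ J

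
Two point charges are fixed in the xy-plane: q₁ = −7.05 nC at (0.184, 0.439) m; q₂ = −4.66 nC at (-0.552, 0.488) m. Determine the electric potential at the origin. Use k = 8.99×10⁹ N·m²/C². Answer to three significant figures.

-190 V

Electric potential is a scalar, so the contributions from each charge add algebraically: V = Σ kqᵢ/rᵢ.
Distances from the field point to each charge: r₁ = 0.476 m, r₂ = 0.737 m.
V = k[(-7.05×10⁻⁹)/(0.476) + (-4.66×10⁻⁹)/(0.737)] = -190 V.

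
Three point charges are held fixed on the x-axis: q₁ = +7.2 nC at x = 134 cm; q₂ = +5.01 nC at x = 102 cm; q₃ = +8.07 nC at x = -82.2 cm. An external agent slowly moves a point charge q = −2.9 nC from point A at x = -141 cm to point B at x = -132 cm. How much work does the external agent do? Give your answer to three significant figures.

-6.90×10⁻⁸ J

For quasistatic motion the external work equals the change in potential energy: W_ext = qΔV = q(V_B − V_A).
At A: distances to the source charges are 2.75 m, 2.43 m, 0.588 m; V_A = Σ kqᵢ/rᵢ = 165 V.
At B: distances to the source charges are 2.66 m, 2.34 m, 0.498 m; V_B = Σ kqᵢ/rᵢ = 189 V.
ΔV = V_B − V_A = 23.8 V.
W_ext = qΔV = (-2.90×10⁻⁹ C)(23.8 V) = -6.90×10⁻⁸ J.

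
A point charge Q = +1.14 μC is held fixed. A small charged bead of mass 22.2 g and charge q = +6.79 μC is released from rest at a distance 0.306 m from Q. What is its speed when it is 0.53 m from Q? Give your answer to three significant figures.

Only the electrostatic force acts, so mechanical energy is conserved: ½mv² = U₁ − U₂ = kQq(1/r₁ − 1/r₂).
U₁ − U₂ = (8.99×10⁹ N·m²/C²)(1.14×10⁻⁶ C)(6.79×10⁻⁶ C)(1/0.306 − 1/0.530) = 0.0961 J.
v = √(2·0.0961/0.0222) = 2.94 m/s.

2.94 m/s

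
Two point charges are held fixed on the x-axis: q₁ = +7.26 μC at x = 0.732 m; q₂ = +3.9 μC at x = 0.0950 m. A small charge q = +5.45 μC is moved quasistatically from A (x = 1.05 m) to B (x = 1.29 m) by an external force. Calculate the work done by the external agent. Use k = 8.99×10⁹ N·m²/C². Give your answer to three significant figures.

For quasistatic motion the external work equals the change in potential energy: W_ext = qΔV = q(V_B − V_A).
At A: distances to the source charges are 0.318 m, 0.955 m; V_A = Σ kqᵢ/rᵢ = 2.42×10⁵ V.
At B: distances to the source charges are 0.558 m, 1.20 m; V_B = Σ kqᵢ/rᵢ = 1.46×10⁵ V.
ΔV = V_B − V_A = -9.57×10⁴ V.
W_ext = qΔV = (5.45×10⁻⁶ C)(-9.57×10⁴ V) = -0.521 J.

-0.521 J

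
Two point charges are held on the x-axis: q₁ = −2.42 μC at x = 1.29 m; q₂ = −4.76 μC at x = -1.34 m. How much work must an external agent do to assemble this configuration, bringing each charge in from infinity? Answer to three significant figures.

0.0394 J

The assembly work is the sum of pairwise potential energies, U = Σ_{i<j} kqᵢqⱼ/rᵢⱼ.
Pair separations: r₁₂ = 2.63 m.
U = (0.0394) = 0.0394 J.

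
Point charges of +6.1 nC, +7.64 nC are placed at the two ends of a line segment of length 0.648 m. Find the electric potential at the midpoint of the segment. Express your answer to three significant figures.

The total potential is the scalar sum of each charge's contribution, V = Σ kqᵢ/rᵢ.
Each charge is 0.324 m from the midpoint.
V = k[(6.10×10⁻⁹)/(0.324) + (7.64×10⁻⁹)/(0.324)] = 381 V.

381 V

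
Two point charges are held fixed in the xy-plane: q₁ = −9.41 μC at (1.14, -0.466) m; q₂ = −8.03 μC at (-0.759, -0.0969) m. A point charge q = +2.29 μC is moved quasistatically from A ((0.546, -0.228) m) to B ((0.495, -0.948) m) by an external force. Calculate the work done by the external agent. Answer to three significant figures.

0.0791 J

For quasistatic motion the external work equals the change in potential energy: W_ext = qΔV = q(V_B − V_A).
At A: distances to the source charges are 0.640 m, 1.31 m; V_A = Σ kqᵢ/rᵢ = -1.87×10⁵ V.
At B: distances to the source charges are 0.805 m, 1.52 m; V_B = Σ kqᵢ/rᵢ = -1.53×10⁵ V.
ΔV = V_B − V_A = 3.45×10⁴ V.
W_ext = qΔV = (2.29×10⁻⁶ C)(3.45×10⁴ V) = 0.0791 J.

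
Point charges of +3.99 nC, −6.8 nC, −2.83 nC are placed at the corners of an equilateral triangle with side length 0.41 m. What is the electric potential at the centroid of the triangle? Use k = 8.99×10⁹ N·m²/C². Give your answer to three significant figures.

Electric potential is a scalar, so the contributions from each charge add algebraically: V = Σ kqᵢ/rᵢ.
The distance from each vertex to the centroid is a/√3 = 0.237 m.
V = k[(3.99×10⁻⁹)/(0.237) + (-6.80×10⁻⁹)/(0.237) + (-2.83×10⁻⁹)/(0.237)] = -214 V.

-214 V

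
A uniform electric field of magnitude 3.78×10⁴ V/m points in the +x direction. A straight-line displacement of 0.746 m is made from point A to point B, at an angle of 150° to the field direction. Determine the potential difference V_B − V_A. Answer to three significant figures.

2.44×10⁴ V

Only the component of displacement along E changes the potential: ΔV = −E·d·cosθ.
ΔV = −(3.78×10⁴ V/m)(0.746 m)cos150° = 2.44×10⁴ V.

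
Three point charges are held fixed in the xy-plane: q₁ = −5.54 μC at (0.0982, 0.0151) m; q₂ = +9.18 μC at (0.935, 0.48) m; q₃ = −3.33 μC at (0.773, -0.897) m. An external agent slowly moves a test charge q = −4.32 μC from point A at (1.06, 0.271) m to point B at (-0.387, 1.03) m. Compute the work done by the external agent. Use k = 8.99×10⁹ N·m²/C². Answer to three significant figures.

1.14 J

For quasistatic motion the external work equals the change in potential energy: W_ext = qΔV = q(V_B − V_A).
At A: distances to the source charges are 0.995 m, 0.244 m, 1.20 m; V_A = Σ kqᵢ/rᵢ = 2.64×10⁵ V.
At B: distances to the source charges are 1.12 m, 1.43 m, 2.25 m; V_B = Σ kqᵢ/rᵢ = 53.7 V.
ΔV = V_B − V_A = -2.64×10⁵ V.
W_ext = qΔV = (-4.32×10⁻⁶ C)(-2.64×10⁵ V) = 1.14 J.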